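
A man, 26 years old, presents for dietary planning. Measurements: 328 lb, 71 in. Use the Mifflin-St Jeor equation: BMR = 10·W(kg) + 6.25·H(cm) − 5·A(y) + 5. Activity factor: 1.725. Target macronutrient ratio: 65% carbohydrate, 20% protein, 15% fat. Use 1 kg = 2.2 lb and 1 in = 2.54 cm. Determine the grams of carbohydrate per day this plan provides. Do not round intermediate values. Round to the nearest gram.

699 g/day

Convert to metric: weight = 328 ÷ 2.2 = 149.0909 kg; height = 71 × 2.54 = 180.34 cm.
Mifflin-St Jeor (male): BMR = 10(149.0909) + 6.25(180.34) − 5(26) + 5 = 1490.9091 + 1127.125 − 130 + 5 = 2493.0341 kcal/day.
TEE = 2493.0341 × 1.725 = 4300.4838 kcal/day.
Carbohydrate energy = 65% × 4300.4838 = 2795.3145 kcal.
Carbohydrate = 2795.3145 ÷ 4 kcal/g = 698.8286 g.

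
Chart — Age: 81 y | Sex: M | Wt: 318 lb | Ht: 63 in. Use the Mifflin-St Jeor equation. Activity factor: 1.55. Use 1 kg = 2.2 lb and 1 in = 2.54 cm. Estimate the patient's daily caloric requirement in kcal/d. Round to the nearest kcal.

Convert to metric: weight = 318 ÷ 2.2 = 144.5455 kg; height = 63 × 2.54 = 160.02 cm.
Mifflin-St Jeor (male): BMR = 10(144.5455) + 6.25(160.02) − 5(81) + 5 = 1445.4545 + 1000.125 − 405 + 5 = 2045.5795 kcal/day.
TEE = BMR × activity factor = 2045.5795 × 1.55 = 3170.6483 kcal/day.

3171 kcal/d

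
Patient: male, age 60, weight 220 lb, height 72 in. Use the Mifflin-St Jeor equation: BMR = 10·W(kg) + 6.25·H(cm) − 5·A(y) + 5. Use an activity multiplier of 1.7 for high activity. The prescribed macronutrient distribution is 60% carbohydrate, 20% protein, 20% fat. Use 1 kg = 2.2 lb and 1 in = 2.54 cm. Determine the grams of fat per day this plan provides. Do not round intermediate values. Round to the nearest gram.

Convert to metric: weight = 220 ÷ 2.2 = 100 kg; height = 72 × 2.54 = 182.88 cm.
Mifflin-St Jeor (male): BMR = 10(100) + 6.25(182.88) − 5(60) + 5 = 1000 + 1143 − 300 + 5 = 1848 kcal/day.
TEE = 1848 × 1.7 = 3141.6 kcal/day.
Fat energy = 20% × 3141.6 = 628.32 kcal.
Fat = 628.32 ÷ 9 kcal/g = 69.8133 g.

70 g/day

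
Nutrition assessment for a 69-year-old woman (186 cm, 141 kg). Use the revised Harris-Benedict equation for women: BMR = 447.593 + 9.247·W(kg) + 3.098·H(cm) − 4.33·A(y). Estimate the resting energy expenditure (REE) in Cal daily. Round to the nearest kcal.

Harris-Benedict: BMR = 447.593 + 9.247(141) + 3.098(186) − 4.33(69) = 2028.878 kcal/day.

2029 Cal daily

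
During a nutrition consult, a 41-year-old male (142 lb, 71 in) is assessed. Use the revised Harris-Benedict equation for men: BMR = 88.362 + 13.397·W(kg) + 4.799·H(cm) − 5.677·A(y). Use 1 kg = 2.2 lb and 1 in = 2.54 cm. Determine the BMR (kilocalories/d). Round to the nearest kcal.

Convert to metric: weight = 142 ÷ 2.2 = 64.5455 kg; height = 71 × 2.54 = 180.34 cm.
Harris-Benedict: BMR = 88.362 + 13.397(64.5455) + 4.799(180.34) − 5.677(41) = 1585.7721 kcal/day.

1586 kilocalories/d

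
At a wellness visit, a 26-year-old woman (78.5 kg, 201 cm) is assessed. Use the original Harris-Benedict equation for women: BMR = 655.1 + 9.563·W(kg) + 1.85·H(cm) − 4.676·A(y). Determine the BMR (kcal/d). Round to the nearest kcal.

1656 kcal/d

Harris-Benedict: BMR = 655.1 + 9.563(78.5) + 1.85(201) − 4.676(26) = 1656.0695 kcal/day.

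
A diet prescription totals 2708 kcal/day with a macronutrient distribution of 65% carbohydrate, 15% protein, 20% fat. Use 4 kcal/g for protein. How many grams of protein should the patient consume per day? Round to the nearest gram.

Protein energy = 15% × 2708 = 406.2 kcal.
At 4 kcal/g: 406.2 ÷ 4 = 101.55 g.

102 g/day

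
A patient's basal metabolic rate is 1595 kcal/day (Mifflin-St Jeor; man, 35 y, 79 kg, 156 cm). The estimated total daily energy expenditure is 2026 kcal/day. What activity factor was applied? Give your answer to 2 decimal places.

1.27

Activity factor = TEE ÷ BMR = 2026 ÷ 1595 = 1.27.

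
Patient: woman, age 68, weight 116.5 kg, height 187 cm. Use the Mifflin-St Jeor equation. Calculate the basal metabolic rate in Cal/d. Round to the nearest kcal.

Mifflin-St Jeor (female): BMR = 10(116.5) + 6.25(187) − 5(68) − 161 = 1165 + 1168.75 − 340 − 161 = 1832.75 kcal/day.

1833 Cal/d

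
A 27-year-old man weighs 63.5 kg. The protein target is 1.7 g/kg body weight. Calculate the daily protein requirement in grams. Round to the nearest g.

108 g/day

Protein = 1.7 g/kg × 63.5 kg = 107.95 g/day.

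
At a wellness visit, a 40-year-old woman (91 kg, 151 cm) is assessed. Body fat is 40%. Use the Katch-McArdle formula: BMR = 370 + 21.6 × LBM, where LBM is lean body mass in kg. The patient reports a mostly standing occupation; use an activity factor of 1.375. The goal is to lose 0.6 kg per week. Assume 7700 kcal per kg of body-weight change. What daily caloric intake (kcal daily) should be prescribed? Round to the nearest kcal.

LBM = 91 × (1 − 0.4) = 54.6 kg. Katch-McArdle: BMR = 370 + 21.6 × 54.6 = 1549.36 kcal/day.
TEE = 1549.36 × 1.375 = 2130.37 kcal/day.
Required daily deficit = 0.6 × 7700 ÷ 7 = 660 kcal/day.
Target intake = 2130.37 − 660 = 1470.37 kcal/day.

1470 kcal daily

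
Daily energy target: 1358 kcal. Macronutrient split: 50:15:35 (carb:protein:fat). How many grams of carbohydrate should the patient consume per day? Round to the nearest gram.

170 g/day

Carbohydrate energy = 50% × 1358 = 679 kcal.
At 4 kcal/g: 679 ÷ 4 = 169.75 g.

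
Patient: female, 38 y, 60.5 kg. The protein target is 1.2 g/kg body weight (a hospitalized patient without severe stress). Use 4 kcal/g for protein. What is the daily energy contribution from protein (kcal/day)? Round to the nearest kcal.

290 kcal/day

Protein = 1.2 g/kg × 60.5 kg = 72.6 g/day.
Protein energy = 72.6 g × 4 kcal/g = 290.4 kcal/day.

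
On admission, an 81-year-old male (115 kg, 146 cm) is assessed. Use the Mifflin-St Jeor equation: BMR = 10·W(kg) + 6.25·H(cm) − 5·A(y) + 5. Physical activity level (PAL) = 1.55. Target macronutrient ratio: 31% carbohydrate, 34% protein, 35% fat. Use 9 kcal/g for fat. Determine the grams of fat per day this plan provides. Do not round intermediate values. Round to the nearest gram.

Mifflin-St Jeor (male): BMR = 10(115) + 6.25(146) − 5(81) + 5 = 1150 + 912.5 − 405 + 5 = 1662.5 kcal/day.
TEE = 1662.5 × 1.55 = 2576.875 kcal/day.
Fat energy = 35% × 2576.875 = 901.9063 kcal.
Fat = 901.9063 ÷ 9 kcal/g = 100.2118 g.

100 g/day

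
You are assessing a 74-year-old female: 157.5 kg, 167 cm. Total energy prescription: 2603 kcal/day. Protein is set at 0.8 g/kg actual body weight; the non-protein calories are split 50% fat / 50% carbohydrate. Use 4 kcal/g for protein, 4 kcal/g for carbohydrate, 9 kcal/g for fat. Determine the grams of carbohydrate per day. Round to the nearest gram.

262 g/day

Protein = 0.8 × 157.5 = 126 g → 126 × 4 = 504 kcal.
Non-protein calories = 2603 − 504 = 2099 kcal.
Fat: 50% × 2099 = 1049.5 kcal; carbohydrate: 1049.5 kcal.
Carbohydrate: 1049.5 kcal ÷ 4 kcal/g = 262.375 g.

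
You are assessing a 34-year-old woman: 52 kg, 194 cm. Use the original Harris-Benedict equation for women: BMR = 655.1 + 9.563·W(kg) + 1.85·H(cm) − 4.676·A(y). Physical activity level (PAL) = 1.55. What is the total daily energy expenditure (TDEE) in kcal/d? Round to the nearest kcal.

Harris-Benedict: BMR = 655.1 + 9.563(52) + 1.85(194) − 4.676(34) = 1352.292 kcal/day.
TEE = BMR × activity factor = 1352.292 × 1.55 = 2096.0526 kcal/day.

2096 kcal/d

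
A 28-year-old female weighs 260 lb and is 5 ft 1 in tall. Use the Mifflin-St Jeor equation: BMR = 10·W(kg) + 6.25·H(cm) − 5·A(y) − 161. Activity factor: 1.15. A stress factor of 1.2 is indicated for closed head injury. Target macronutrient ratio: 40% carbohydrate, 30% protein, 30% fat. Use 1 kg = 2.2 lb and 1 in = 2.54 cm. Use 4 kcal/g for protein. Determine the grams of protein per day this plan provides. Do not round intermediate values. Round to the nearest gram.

191 g/day

Convert to metric: weight = 260 ÷ 2.2 = 118.1818 kg; height = (5×12 + 1) × 2.54 = 61 × 2.54 = 154.94 cm.
Mifflin-St Jeor (female): BMR = 10(118.1818) + 6.25(154.94) − 5(28) − 161 = 1181.8182 + 968.375 − 140 − 161 = 1849.1932 kcal/day.
TEE = 1849.1932 × 1.15 = 2126.5722 kcal/day.
With stress factor 1.2: 2126.5722 × 1.2 = 2551.8866 kcal/day.
Protein energy = 30% × 2551.8866 = 765.566 kcal.
Protein = 765.566 ÷ 4 kcal/g = 191.3915 g.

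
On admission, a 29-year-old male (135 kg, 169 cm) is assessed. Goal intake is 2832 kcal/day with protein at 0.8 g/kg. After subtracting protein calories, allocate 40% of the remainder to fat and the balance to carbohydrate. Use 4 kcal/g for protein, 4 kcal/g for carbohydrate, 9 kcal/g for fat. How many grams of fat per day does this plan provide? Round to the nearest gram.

107 g/day

Protein = 0.8 × 135 = 108 g → 108 × 4 = 432 kcal.
Non-protein calories = 2832 − 432 = 2400 kcal.
Fat: 40% × 2400 = 960 kcal; carbohydrate: 1440 kcal.
Fat: 960 kcal ÷ 9 kcal/g = 106.6667 g.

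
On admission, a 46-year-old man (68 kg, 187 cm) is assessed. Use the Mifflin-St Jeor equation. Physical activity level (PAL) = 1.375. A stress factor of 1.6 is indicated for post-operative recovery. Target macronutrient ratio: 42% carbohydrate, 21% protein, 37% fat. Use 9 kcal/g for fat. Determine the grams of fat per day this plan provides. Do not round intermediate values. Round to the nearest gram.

147 g/day

Mifflin-St Jeor (male): BMR = 10(68) + 6.25(187) − 5(46) + 5 = 680 + 1168.75 − 230 + 5 = 1623.75 kcal/day.
TEE = 1623.75 × 1.375 = 2232.6563 kcal/day.
With stress factor 1.6: 2232.6563 × 1.6 = 3572.25 kcal/day.
Fat energy = 37% × 3572.25 = 1321.7325 kcal.
Fat = 1321.7325 ÷ 9 kcal/g = 146.8592 g.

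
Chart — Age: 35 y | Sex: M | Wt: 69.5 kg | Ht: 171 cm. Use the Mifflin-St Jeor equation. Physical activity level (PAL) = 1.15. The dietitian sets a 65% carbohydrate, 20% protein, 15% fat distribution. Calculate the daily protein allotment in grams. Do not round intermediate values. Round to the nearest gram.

92 g/day

Mifflin-St Jeor (male): BMR = 10(69.5) + 6.25(171) − 5(35) + 5 = 695 + 1068.75 − 175 + 5 = 1593.75 kcal/day.
TEE = 1593.75 × 1.15 = 1832.8125 kcal/day.
Protein energy = 20% × 1832.8125 = 366.5625 kcal.
Protein = 366.5625 ÷ 4 kcal/g = 91.6406 g.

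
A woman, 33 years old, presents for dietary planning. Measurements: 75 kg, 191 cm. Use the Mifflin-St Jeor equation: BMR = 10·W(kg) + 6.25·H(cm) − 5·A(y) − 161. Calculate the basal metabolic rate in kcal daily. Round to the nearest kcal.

1618 kcal daily

Mifflin-St Jeor (female): BMR = 10(75) + 6.25(191) − 5(33) − 161 = 750 + 1193.75 − 165 − 161 = 1617.75 kcal/day.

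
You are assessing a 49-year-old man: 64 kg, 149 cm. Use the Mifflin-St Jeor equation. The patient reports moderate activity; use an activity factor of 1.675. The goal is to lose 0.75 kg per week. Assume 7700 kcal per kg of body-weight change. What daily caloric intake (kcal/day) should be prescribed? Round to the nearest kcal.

Mifflin-St Jeor (male): BMR = 10(64) + 6.25(149) − 5(49) + 5 = 640 + 931.25 − 245 + 5 = 1331.25 kcal/day.
TEE = 1331.25 × 1.675 = 2229.8438 kcal/day.
Required daily deficit = 0.75 × 7700 ÷ 7 = 825 kcal/day.
Target intake = 2229.8438 − 825 = 1404.8438 kcal/day.

1405 kcal/day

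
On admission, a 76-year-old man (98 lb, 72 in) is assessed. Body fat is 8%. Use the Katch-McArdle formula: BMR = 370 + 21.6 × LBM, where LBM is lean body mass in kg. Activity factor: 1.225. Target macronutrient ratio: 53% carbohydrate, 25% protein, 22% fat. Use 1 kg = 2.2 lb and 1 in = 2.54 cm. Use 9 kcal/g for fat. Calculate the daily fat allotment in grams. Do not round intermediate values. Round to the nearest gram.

Convert to metric: weight = 98 ÷ 2.2 = 44.5455 kg; height = 72 × 2.54 = 182.88 cm.
LBM = 44.5455 × (1 − 0.08) = 40.9818 kg. Katch-McArdle: BMR = 370 + 21.6 × 40.9818 = 1255.2073 kcal/day.
TEE = 1255.2073 × 1.225 = 1537.6289 kcal/day.
Fat energy = 22% × 1537.6289 = 338.2784 kcal.
Fat = 338.2784 ÷ 9 kcal/g = 37.5865 g.

38 g/day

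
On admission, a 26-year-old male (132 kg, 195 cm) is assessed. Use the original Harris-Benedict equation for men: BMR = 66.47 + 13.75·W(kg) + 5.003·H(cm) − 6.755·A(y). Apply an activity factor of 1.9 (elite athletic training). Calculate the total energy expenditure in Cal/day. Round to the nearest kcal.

5095 Cal/day

Harris-Benedict: BMR = 66.47 + 13.75(132) + 5.003(195) − 6.755(26) = 2681.425 kcal/day.
TEE = BMR × activity factor = 2681.425 × 1.9 = 5094.7075 kcal/day.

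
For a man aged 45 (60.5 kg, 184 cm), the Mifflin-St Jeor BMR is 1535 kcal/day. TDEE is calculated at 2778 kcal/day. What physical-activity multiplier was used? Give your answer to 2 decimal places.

1.81

Activity factor = TEE ÷ BMR = 2778 ÷ 1535 = 1.81.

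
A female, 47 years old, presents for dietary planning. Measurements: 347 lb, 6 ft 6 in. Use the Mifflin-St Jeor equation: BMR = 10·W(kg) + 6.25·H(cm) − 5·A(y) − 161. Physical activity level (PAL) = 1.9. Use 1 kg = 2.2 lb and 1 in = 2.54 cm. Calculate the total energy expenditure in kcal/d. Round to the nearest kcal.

4597 kcal/d

Convert to metric: weight = 347 ÷ 2.2 = 157.7273 kg; height = (6×12 + 6) × 2.54 = 78 × 2.54 = 198.12 cm.
Mifflin-St Jeor (female): BMR = 10(157.7273) + 6.25(198.12) − 5(47) − 161 = 1577.2727 + 1238.25 − 235 − 161 = 2419.5227 kcal/day.
TEE = BMR × activity factor = 2419.5227 × 1.9 = 4597.0932 kcal/day.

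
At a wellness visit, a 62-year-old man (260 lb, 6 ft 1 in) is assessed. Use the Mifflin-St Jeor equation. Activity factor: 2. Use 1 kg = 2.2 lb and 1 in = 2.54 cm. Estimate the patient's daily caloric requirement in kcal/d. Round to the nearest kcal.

Convert to metric: weight = 260 ÷ 2.2 = 118.1818 kg; height = (6×12 + 1) × 2.54 = 73 × 2.54 = 185.42 cm.
Mifflin-St Jeor (male): BMR = 10(118.1818) + 6.25(185.42) − 5(62) + 5 = 1181.8182 + 1158.875 − 310 + 5 = 2035.6932 kcal/day.
TEE = BMR × activity factor = 2035.6932 × 2 = 4071.3864 kcal/day.

4071 kcal/d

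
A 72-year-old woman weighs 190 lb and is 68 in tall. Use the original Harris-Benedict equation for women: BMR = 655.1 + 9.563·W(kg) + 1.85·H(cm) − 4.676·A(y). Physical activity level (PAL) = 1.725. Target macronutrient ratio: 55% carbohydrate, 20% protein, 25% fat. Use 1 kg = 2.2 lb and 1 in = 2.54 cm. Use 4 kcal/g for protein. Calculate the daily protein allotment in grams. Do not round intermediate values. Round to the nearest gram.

126 g/day

Convert to metric: weight = 190 ÷ 2.2 = 86.3636 kg; height = 68 × 2.54 = 172.72 cm.
Harris-Benedict: BMR = 655.1 + 9.563(86.3636) + 1.85(172.72) − 4.676(72) = 1463.8555 kcal/day.
TEE = 1463.8555 × 1.725 = 2525.1507 kcal/day.
Protein energy = 20% × 2525.1507 = 505.0301 kcal.
Protein = 505.0301 ÷ 4 kcal/g = 126.2575 g.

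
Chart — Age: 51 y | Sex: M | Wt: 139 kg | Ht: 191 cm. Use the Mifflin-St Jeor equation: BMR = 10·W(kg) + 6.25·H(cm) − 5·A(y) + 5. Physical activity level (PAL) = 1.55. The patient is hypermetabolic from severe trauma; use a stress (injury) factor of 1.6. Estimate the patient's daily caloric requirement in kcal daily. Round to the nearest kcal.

5788 kcal daily

Mifflin-St Jeor (male): BMR = 10(139) + 6.25(191) − 5(51) + 5 = 1390 + 1193.75 − 255 + 5 = 2333.75 kcal/day.
TEE = BMR × activity factor = 2333.75 × 1.55 = 3617.3125 kcal/day.
Apply stress factor: 3617.3125 × 1.6 = 5787.7 kcal/day.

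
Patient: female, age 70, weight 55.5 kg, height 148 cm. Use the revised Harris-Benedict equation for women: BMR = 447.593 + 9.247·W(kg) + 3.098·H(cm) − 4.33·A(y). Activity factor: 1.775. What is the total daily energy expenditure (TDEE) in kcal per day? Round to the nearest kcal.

Harris-Benedict: BMR = 447.593 + 9.247(55.5) + 3.098(148) − 4.33(70) = 1116.2055 kcal/day.
TEE = BMR × activity factor = 1116.2055 × 1.775 = 1981.2648 kcal/day.

1981 kcal per day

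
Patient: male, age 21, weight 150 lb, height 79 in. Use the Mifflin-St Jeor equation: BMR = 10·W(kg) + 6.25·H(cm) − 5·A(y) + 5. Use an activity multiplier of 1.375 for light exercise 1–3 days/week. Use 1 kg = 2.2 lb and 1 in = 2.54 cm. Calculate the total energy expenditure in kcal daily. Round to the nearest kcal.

Convert to metric: weight = 150 ÷ 2.2 = 68.1818 kg; height = 79 × 2.54 = 200.66 cm.
Mifflin-St Jeor (male): BMR = 10(68.1818) + 6.25(200.66) − 5(21) + 5 = 681.8182 + 1254.125 − 105 + 5 = 1835.9432 kcal/day.
TEE = BMR × activity factor = 1835.9432 × 1.375 = 2524.4219 kcal/day.

2524 kcal daily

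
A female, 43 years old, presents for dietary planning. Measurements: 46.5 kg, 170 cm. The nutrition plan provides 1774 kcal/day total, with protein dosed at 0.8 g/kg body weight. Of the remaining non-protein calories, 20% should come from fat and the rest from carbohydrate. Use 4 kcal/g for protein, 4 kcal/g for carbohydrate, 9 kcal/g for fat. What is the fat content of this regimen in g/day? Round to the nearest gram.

36 g/day

Protein = 0.8 × 46.5 = 37.2 g → 37.2 × 4 = 148.8 kcal.
Non-protein calories = 1774 − 148.8 = 1625.2 kcal.
Fat: 20% × 1625.2 = 325.04 kcal; carbohydrate: 1300.16 kcal.
Fat: 325.04 kcal ÷ 9 kcal/g = 36.1156 g.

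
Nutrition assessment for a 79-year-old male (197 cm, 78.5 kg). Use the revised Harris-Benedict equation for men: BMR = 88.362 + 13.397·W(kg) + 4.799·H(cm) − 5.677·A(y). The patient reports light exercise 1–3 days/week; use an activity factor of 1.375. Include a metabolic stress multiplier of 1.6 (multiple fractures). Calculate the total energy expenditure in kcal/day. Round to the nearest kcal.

3601 kcal/day

Harris-Benedict: BMR = 88.362 + 13.397(78.5) + 4.799(197) − 5.677(79) = 1636.9465 kcal/day.
TEE = BMR × activity factor = 1636.9465 × 1.375 = 2250.8014 kcal/day.
Apply stress factor: 2250.8014 × 1.6 = 3601.2823 kcal/day.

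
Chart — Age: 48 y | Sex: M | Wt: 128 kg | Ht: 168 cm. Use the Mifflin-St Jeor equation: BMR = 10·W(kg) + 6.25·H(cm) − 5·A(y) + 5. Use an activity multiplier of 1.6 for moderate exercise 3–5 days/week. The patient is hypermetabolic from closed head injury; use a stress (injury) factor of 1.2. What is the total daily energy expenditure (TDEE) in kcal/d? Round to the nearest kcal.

Mifflin-St Jeor (male): BMR = 10(128) + 6.25(168) − 5(48) + 5 = 1280 + 1050 − 240 + 5 = 2095 kcal/day.
TEE = BMR × activity factor = 2095 × 1.6 = 3352 kcal/day.
Apply stress factor: 3352 × 1.2 = 4022.4 kcal/day.

4022 kcal/d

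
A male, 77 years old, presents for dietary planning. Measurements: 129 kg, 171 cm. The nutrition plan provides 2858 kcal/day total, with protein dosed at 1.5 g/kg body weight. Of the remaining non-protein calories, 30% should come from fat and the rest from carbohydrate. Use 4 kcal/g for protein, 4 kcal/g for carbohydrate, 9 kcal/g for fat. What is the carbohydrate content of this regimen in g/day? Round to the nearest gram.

Protein = 1.5 × 129 = 193.5 g → 193.5 × 4 = 774 kcal.
Non-protein calories = 2858 − 774 = 2084 kcal.
Fat: 30% × 2084 = 625.2 kcal; carbohydrate: 1458.8 kcal.
Carbohydrate: 1458.8 kcal ÷ 4 kcal/g = 364.7 g.

365 g/day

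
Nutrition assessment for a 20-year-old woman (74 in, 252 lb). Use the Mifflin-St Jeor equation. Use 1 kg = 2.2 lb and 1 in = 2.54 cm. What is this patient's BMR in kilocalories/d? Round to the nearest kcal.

Convert to metric: weight = 252 ÷ 2.2 = 114.5455 kg; height = 74 × 2.54 = 187.96 cm.
Mifflin-St Jeor (female): BMR = 10(114.5455) + 6.25(187.96) − 5(20) − 161 = 1145.4545 + 1174.75 − 100 − 161 = 2059.2045 kcal/day.

2059 kilocalories/d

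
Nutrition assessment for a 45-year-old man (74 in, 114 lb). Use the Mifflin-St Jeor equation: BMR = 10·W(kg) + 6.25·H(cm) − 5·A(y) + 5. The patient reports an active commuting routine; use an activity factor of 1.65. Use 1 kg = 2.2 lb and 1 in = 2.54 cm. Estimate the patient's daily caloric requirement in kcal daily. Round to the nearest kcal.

Convert to metric: weight = 114 ÷ 2.2 = 51.8182 kg; height = 74 × 2.54 = 187.96 cm.
Mifflin-St Jeor (male): BMR = 10(51.8182) + 6.25(187.96) − 5(45) + 5 = 518.1818 + 1174.75 − 225 + 5 = 1472.9318 kcal/day.
TEE = BMR × activity factor = 1472.9318 × 1.65 = 2430.3375 kcal/day.

2430 kcal daily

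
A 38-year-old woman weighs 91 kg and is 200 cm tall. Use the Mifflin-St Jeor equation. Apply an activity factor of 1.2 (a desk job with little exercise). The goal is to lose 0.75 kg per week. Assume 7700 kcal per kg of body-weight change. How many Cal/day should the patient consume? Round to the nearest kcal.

Mifflin-St Jeor (female): BMR = 10(91) + 6.25(200) − 5(38) − 161 = 910 + 1250 − 190 − 161 = 1809 kcal/day.
TEE = 1809 × 1.2 = 2170.8 kcal/day.
Required daily deficit = 0.75 × 7700 ÷ 7 = 825 kcal/day.
Target intake = 2170.8 − 825 = 1345.8 kcal/day.

1346 Cal/day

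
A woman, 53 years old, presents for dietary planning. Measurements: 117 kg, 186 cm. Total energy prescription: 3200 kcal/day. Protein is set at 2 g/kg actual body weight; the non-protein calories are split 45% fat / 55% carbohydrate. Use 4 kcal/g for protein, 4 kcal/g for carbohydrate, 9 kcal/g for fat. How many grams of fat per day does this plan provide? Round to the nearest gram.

113 g/day

Protein = 2 × 117 = 234 g → 234 × 4 = 936 kcal.
Non-protein calories = 3200 − 936 = 2264 kcal.
Fat: 45% × 2264 = 1018.8 kcal; carbohydrate: 1245.2 kcal.
Fat: 1018.8 kcal ÷ 9 kcal/g = 113.2 g.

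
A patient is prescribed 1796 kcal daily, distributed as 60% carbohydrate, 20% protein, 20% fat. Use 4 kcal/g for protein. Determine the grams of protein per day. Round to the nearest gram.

90 g/day

Protein energy = 20% × 1796 = 359.2 kcal.
At 4 kcal/g: 359.2 ÷ 4 = 89.8 g.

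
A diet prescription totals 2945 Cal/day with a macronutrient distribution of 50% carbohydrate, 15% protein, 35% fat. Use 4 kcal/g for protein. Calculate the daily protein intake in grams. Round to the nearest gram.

110 g/day

Protein energy = 15% × 2945 = 441.75 kcal.
At 4 kcal/g: 441.75 ÷ 4 = 110.4375 g.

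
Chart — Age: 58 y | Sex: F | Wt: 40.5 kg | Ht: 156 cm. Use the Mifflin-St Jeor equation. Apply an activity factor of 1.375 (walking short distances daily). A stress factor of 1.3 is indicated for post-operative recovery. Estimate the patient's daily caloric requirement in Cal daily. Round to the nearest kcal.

1661 Cal daily

Mifflin-St Jeor (female): BMR = 10(40.5) + 6.25(156) − 5(58) − 161 = 405 + 975 − 290 − 161 = 929 kcal/day.
TEE = BMR × activity factor = 929 × 1.375 = 1277.375 kcal/day.
Apply stress factor: 1277.375 × 1.3 = 1660.5875 kcal/day.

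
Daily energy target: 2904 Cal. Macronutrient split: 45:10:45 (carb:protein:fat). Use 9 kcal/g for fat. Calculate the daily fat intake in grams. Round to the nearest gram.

145 g/day

Fat energy = 45% × 2904 = 1306.8 kcal.
At 9 kcal/g: 1306.8 ÷ 9 = 145.2 g.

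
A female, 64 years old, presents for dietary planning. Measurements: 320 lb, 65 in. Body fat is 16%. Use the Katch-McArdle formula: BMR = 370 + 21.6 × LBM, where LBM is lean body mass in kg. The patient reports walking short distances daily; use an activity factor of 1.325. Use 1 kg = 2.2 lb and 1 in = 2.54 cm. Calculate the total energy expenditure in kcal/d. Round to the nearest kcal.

Convert to metric: weight = 320 ÷ 2.2 = 145.4545 kg; height = 65 × 2.54 = 165.1 cm.
LBM = 145.4545 × (1 − 0.16) = 122.1818 kg. Katch-McArdle: BMR = 370 + 21.6 × 122.1818 = 3009.1273 kcal/day.
TEE = BMR × activity factor = 3009.1273 × 1.325 = 3987.0936 kcal/day.

3987 kcal/d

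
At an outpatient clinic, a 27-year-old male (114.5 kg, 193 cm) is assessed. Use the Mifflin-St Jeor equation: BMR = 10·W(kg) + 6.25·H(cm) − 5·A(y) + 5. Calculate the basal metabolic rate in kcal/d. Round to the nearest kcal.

Mifflin-St Jeor (male): BMR = 10(114.5) + 6.25(193) − 5(27) + 5 = 1145 + 1206.25 − 135 + 5 = 2221.25 kcal/day.

2221 kcal/d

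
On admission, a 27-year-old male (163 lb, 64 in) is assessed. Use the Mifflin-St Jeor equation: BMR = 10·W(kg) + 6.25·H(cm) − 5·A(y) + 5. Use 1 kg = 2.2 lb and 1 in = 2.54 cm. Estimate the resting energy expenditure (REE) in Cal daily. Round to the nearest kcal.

1627 Cal daily

Convert to metric: weight = 163 ÷ 2.2 = 74.0909 kg; height = 64 × 2.54 = 162.56 cm.
Mifflin-St Jeor (male): BMR = 10(74.0909) + 6.25(162.56) − 5(27) + 5 = 740.9091 + 1016 − 135 + 5 = 1626.9091 kcal/day.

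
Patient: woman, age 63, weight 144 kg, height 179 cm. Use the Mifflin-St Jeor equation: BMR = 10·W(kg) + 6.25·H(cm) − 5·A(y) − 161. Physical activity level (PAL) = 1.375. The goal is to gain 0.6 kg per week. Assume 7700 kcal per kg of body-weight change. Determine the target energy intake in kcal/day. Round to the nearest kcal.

Mifflin-St Jeor (female): BMR = 10(144) + 6.25(179) − 5(63) − 161 = 1440 + 1118.75 − 315 − 161 = 2082.75 kcal/day.
TEE = 2082.75 × 1.375 = 2863.7813 kcal/day.
Required daily surplus = 0.6 × 7700 ÷ 7 = 660 kcal/day.
Target intake = 2863.7813 + 660 = 3523.7813 kcal/day.

3524 kcal/day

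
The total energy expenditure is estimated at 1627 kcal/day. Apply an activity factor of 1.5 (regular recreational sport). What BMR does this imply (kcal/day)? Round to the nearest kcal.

BMR = TEE ÷ activity factor = 1627 ÷ 1.5 = 1084.6667 kcal/day.

1085 kcal/day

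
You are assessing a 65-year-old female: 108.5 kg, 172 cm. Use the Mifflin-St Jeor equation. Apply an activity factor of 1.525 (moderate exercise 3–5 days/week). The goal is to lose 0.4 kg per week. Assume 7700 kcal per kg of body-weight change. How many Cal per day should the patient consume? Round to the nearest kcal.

Mifflin-St Jeor (female): BMR = 10(108.5) + 6.25(172) − 5(65) − 161 = 1085 + 1075 − 325 − 161 = 1674 kcal/day.
TEE = 1674 × 1.525 = 2552.85 kcal/day.
Required daily deficit = 0.4 × 7700 ÷ 7 = 440 kcal/day.
Target intake = 2552.85 − 440 = 2112.85 kcal/day.

2113 Cal per day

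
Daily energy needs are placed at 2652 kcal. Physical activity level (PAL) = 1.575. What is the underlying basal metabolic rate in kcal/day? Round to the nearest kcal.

1684 kcal/day

BMR = TEE ÷ activity factor = 2652 ÷ 1.575 = 1683.8095 kcal/day.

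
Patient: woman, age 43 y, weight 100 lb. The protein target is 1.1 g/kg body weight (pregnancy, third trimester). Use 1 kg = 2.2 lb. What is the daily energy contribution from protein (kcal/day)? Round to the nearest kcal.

Weight in kg = 100 ÷ 2.2 = 45.4545 kg.
Protein = 1.1 g/kg × 45.4545 kg = 50 g/day.
Protein energy = 50 g × 4 kcal/g = 200 kcal/day.

200 kcal/day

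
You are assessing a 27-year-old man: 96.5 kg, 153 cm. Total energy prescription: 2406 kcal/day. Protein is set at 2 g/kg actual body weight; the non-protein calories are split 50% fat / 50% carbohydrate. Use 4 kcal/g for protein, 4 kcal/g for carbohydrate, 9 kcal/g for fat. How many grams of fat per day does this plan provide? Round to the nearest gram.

Protein = 2 × 96.5 = 193 g → 193 × 4 = 772 kcal.
Non-protein calories = 2406 − 772 = 1634 kcal.
Fat: 50% × 1634 = 817 kcal; carbohydrate: 817 kcal.
Fat: 817 kcal ÷ 9 kcal/g = 90.7778 g.

91 g/day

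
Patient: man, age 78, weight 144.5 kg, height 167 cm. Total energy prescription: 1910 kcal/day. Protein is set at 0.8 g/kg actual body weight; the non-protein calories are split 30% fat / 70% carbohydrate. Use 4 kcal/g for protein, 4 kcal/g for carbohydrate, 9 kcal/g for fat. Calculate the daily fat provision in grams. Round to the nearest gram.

48 g/day

Protein = 0.8 × 144.5 = 115.6 g → 115.6 × 4 = 462.4 kcal.
Non-protein calories = 1910 − 462.4 = 1447.6 kcal.
Fat: 30% × 1447.6 = 434.28 kcal; carbohydrate: 1013.32 kcal.
Fat: 434.28 kcal ÷ 9 kcal/g = 48.2533 g.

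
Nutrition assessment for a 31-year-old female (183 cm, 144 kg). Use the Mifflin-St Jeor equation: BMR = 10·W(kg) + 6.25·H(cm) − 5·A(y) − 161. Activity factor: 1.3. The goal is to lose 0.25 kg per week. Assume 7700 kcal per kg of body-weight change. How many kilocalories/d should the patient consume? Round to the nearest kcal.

2673 kilocalories/d

Mifflin-St Jeor (female): BMR = 10(144) + 6.25(183) − 5(31) − 161 = 1440 + 1143.75 − 155 − 161 = 2267.75 kcal/day.
TEE = 2267.75 × 1.3 = 2948.075 kcal/day.
Required daily deficit = 0.25 × 7700 ÷ 7 = 275 kcal/day.
Target intake = 2948.075 − 275 = 2673.075 kcal/day.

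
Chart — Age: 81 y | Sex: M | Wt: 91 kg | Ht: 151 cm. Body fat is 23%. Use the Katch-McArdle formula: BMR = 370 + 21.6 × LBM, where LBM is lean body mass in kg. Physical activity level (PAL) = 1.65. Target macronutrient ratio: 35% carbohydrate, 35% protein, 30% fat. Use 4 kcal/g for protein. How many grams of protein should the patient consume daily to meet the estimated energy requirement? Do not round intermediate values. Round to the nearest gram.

272 g/day

LBM = 91 × (1 − 0.23) = 70.07 kg. Katch-McArdle: BMR = 370 + 21.6 × 70.07 = 1883.512 kcal/day.
TEE = 1883.512 × 1.65 = 3107.7948 kcal/day.
Protein energy = 35% × 3107.7948 = 1087.7282 kcal.
Protein = 1087.7282 ÷ 4 kcal/g = 271.932 g.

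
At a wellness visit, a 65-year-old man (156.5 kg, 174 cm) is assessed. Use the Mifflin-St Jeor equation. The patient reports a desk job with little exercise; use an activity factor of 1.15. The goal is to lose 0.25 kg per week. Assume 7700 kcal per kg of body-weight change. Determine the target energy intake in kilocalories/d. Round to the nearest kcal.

2407 kilocalories/d

Mifflin-St Jeor (male): BMR = 10(156.5) + 6.25(174) − 5(65) + 5 = 1565 + 1087.5 − 325 + 5 = 2332.5 kcal/day.
TEE = 2332.5 × 1.15 = 2682.375 kcal/day.
Required daily deficit = 0.25 × 7700 ÷ 7 = 275 kcal/day.
Target intake = 2682.375 − 275 = 2407.375 kcal/day.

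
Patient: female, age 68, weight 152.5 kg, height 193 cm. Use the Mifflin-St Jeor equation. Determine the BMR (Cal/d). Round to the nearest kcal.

2230 Cal/d

Mifflin-St Jeor (female): BMR = 10(152.5) + 6.25(193) − 5(68) − 161 = 1525 + 1206.25 − 340 − 161 = 2230.25 kcal/day.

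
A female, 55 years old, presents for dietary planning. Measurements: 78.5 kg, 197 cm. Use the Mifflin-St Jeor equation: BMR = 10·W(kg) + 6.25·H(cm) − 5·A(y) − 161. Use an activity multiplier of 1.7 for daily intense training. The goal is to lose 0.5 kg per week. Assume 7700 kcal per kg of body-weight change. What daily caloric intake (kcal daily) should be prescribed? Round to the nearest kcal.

2136 kcal daily

Mifflin-St Jeor (female): BMR = 10(78.5) + 6.25(197) − 5(55) − 161 = 785 + 1231.25 − 275 − 161 = 1580.25 kcal/day.
TEE = 1580.25 × 1.7 = 2686.425 kcal/day.
Required daily deficit = 0.5 × 7700 ÷ 7 = 550 kcal/day.
Target intake = 2686.425 − 550 = 2136.425 kcal/day.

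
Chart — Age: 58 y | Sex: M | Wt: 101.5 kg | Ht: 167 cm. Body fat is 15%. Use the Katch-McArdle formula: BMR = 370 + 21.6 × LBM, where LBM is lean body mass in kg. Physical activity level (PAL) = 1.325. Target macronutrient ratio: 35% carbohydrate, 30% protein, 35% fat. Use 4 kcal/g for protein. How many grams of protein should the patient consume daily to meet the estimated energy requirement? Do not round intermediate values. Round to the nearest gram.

222 g/day

LBM = 101.5 × (1 − 0.15) = 86.275 kg. Katch-McArdle: BMR = 370 + 21.6 × 86.275 = 2233.54 kcal/day.
TEE = 2233.54 × 1.325 = 2959.4405 kcal/day.
Protein energy = 30% × 2959.4405 = 887.8322 kcal.
Protein = 887.8322 ÷ 4 kcal/g = 221.958 g.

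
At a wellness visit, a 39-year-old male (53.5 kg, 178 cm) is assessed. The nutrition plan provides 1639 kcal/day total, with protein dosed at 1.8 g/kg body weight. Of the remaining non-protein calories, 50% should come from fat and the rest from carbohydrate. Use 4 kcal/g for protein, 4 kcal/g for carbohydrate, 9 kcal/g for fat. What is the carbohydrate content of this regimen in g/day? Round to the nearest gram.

Protein = 1.8 × 53.5 = 96.3 g → 96.3 × 4 = 385.2 kcal.
Non-protein calories = 1639 − 385.2 = 1253.8 kcal.
Fat: 50% × 1253.8 = 626.9 kcal; carbohydrate: 626.9 kcal.
Carbohydrate: 626.9 kcal ÷ 4 kcal/g = 156.725 g.

157 g/day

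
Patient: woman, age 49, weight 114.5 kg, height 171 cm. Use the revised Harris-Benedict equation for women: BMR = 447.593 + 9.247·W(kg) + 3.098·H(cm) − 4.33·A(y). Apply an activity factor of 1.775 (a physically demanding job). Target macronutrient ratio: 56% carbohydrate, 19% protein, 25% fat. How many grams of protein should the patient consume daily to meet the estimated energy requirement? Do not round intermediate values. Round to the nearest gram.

154 g/day

Harris-Benedict: BMR = 447.593 + 9.247(114.5) + 3.098(171) − 4.33(49) = 1823.9625 kcal/day.
TEE = 1823.9625 × 1.775 = 3237.5334 kcal/day.
Protein energy = 19% × 3237.5334 = 615.1314 kcal.
Protein = 615.1314 ÷ 4 kcal/g = 153.7828 g.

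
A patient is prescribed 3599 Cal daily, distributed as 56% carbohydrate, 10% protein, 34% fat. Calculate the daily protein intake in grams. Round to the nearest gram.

90 g/day

Protein energy = 10% × 3599 = 359.9 kcal.
At 4 kcal/g: 359.9 ÷ 4 = 89.975 g.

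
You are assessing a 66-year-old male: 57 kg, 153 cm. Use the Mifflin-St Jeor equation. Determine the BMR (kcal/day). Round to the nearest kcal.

1201 kcal/day

Mifflin-St Jeor (male): BMR = 10(57) + 6.25(153) − 5(66) + 5 = 570 + 956.25 − 330 + 5 = 1201.25 kcal/day.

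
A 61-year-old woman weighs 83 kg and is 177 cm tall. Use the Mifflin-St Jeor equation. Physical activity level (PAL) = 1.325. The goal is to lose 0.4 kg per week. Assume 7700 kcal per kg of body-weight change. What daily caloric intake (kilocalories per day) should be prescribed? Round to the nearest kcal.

1508 kilocalories per day

Mifflin-St Jeor (female): BMR = 10(83) + 6.25(177) − 5(61) − 161 = 830 + 1106.25 − 305 − 161 = 1470.25 kcal/day.
TEE = 1470.25 × 1.325 = 1948.0813 kcal/day.
Required daily deficit = 0.4 × 7700 ÷ 7 = 440 kcal/day.
Target intake = 1948.0813 − 440 = 1508.0813 kcal/day.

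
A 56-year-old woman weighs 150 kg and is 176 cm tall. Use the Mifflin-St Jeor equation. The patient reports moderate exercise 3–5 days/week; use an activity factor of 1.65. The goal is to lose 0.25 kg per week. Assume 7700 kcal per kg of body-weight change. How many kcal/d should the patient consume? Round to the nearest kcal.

3287 kcal/d

Mifflin-St Jeor (female): BMR = 10(150) + 6.25(176) − 5(56) − 161 = 1500 + 1100 − 280 − 161 = 2159 kcal/day.
TEE = 2159 × 1.65 = 3562.35 kcal/day.
Required daily deficit = 0.25 × 7700 ÷ 7 = 275 kcal/day.
Target intake = 3562.35 − 275 = 3287.35 kcal/day.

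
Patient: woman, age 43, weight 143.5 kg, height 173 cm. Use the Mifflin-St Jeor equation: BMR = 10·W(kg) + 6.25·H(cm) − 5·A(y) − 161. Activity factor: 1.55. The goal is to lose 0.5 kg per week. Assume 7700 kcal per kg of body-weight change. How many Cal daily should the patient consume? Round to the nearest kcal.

2767 Cal daily

Mifflin-St Jeor (female): BMR = 10(143.5) + 6.25(173) − 5(43) − 161 = 1435 + 1081.25 − 215 − 161 = 2140.25 kcal/day.
TEE = 2140.25 × 1.55 = 3317.3875 kcal/day.
Required daily deficit = 0.5 × 7700 ÷ 7 = 550 kcal/day.
Target intake = 3317.3875 − 550 = 2767.3875 kcal/day.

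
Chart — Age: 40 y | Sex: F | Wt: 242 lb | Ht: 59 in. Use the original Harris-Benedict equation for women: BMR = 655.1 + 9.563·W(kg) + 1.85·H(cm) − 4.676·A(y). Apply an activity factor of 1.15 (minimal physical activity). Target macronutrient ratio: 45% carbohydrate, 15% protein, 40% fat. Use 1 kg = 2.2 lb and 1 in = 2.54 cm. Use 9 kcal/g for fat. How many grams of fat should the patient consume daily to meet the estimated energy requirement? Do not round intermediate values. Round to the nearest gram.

Convert to metric: weight = 242 ÷ 2.2 = 110 kg; height = 59 × 2.54 = 149.86 cm.
Harris-Benedict: BMR = 655.1 + 9.563(110) + 1.85(149.86) − 4.676(40) = 1797.231 kcal/day.
TEE = 1797.231 × 1.15 = 2066.8157 kcal/day.
Fat energy = 40% × 2066.8157 = 826.7263 kcal.
Fat = 826.7263 ÷ 9 kcal/g = 91.8585 g.

92 g/day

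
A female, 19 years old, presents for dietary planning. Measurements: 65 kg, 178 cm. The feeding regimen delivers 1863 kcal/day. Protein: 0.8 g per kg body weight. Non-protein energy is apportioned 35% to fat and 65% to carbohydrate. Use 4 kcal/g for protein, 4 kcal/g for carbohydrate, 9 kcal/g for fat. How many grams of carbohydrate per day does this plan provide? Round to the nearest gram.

Protein = 0.8 × 65 = 52 g → 52 × 4 = 208 kcal.
Non-protein calories = 1863 − 208 = 1655 kcal.
Fat: 35% × 1655 = 579.25 kcal; carbohydrate: 1075.75 kcal.
Carbohydrate: 1075.75 kcal ÷ 4 kcal/g = 268.9375 g.

269 g/day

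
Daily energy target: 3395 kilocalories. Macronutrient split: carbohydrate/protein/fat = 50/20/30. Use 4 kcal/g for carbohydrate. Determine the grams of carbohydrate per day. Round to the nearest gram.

Carbohydrate energy = 50% × 3395 = 1697.5 kcal.
At 4 kcal/g: 1697.5 ÷ 4 = 424.375 g.

424 g/day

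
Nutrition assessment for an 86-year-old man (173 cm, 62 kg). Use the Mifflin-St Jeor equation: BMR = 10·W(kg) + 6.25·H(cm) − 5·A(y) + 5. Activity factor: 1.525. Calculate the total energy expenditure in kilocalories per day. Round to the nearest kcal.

Mifflin-St Jeor (male): BMR = 10(62) + 6.25(173) − 5(86) + 5 = 620 + 1081.25 − 430 + 5 = 1276.25 kcal/day.
TEE = BMR × activity factor = 1276.25 × 1.525 = 1946.2813 kcal/day.

1946 kilocalories per day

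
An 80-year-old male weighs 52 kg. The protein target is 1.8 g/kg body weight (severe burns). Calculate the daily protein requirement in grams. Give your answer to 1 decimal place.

Protein = 1.8 g/kg × 52 kg = 93.6 g/day.

93.6 g/day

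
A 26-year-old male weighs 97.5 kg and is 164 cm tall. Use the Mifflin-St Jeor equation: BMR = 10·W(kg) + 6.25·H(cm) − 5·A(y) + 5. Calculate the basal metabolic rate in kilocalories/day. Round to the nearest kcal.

1875 kilocalories/day

Mifflin-St Jeor (male): BMR = 10(97.5) + 6.25(164) − 5(26) + 5 = 975 + 1025 − 130 + 5 = 1875 kcal/day.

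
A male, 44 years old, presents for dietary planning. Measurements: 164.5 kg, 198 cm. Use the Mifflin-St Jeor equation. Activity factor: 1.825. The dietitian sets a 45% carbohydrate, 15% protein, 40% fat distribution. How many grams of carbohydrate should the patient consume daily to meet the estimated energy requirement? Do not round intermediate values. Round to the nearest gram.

548 g/day

Mifflin-St Jeor (male): BMR = 10(164.5) + 6.25(198) − 5(44) + 5 = 1645 + 1237.5 − 220 + 5 = 2667.5 kcal/day.
TEE = 2667.5 × 1.825 = 4868.1875 kcal/day.
Carbohydrate energy = 45% × 4868.1875 = 2190.6844 kcal.
Carbohydrate = 2190.6844 ÷ 4 kcal/g = 547.6711 g.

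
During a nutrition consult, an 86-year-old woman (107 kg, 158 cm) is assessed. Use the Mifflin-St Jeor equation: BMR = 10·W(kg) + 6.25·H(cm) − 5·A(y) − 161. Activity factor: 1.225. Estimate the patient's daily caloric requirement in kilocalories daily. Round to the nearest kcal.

1796 kilocalories daily

Mifflin-St Jeor (female): BMR = 10(107) + 6.25(158) − 5(86) − 161 = 1070 + 987.5 − 430 − 161 = 1466.5 kcal/day.
TEE = BMR × activity factor = 1466.5 × 1.225 = 1796.4625 kcal/day.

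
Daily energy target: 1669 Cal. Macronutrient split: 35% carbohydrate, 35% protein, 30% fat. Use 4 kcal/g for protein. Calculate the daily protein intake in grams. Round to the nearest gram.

Protein energy = 35% × 1669 = 584.15 kcal.
At 4 kcal/g: 584.15 ÷ 4 = 146.0375 g.

146 g/day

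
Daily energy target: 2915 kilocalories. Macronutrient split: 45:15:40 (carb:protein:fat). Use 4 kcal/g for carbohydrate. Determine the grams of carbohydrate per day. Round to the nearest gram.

Carbohydrate energy = 45% × 2915 = 1311.75 kcal.
At 4 kcal/g: 1311.75 ÷ 4 = 327.9375 g.

328 g/day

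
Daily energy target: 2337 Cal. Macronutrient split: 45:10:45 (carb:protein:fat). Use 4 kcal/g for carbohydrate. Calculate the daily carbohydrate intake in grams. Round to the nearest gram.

263 g/day

Carbohydrate energy = 45% × 2337 = 1051.65 kcal.
At 4 kcal/g: 1051.65 ÷ 4 = 262.9125 g.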